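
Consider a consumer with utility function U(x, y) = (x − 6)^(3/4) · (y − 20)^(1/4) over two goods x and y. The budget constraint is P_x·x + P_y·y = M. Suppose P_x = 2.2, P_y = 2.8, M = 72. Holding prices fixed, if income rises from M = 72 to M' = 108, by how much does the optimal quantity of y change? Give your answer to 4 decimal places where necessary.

Δy* = 3.2143

Let x' = x−6, y' = y−20. MRS = 3·y'/x' = P_x/P_y.
After buying the subsistence bundle (6, 20), a share 0.75 of the remaining income goes to x: x* = 6 + 0.75·(M − 6P_x − 20P_y)/P_x.
Discretionary income = 72 − 6·2.2 − 20·2.8 = 2.8; y* = 20 + 0.25·2.8/2.8 = 20.25.
At M' = 108: y* = 23.4643. Change: 23.4643 − 20.25 = 3.2143.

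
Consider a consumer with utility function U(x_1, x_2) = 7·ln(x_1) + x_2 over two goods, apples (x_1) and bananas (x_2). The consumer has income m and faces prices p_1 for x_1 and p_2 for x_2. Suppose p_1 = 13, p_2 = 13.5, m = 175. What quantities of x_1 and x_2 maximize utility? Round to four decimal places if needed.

Set MRS = p_1/p_2: (7/x_1)/1 = p_1/p_2.
So x_1*(p_1,p_2) = 7·p_2/p_1, independent of income; and x_2* = (m − 7·p_2)/p_2.
At the given prices: x_1* = 7·13.5/13 = 7.2692, and x_2* = 5.963.

x_1* = 7.2692, x_2* = 5.963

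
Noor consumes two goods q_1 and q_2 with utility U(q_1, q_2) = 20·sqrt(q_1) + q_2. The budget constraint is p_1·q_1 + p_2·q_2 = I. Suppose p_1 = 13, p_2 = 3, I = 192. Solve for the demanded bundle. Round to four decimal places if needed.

q_1* = 5.3254, q_2* = 40.9231

Set MRS = p_1/p_2: 10·q_1^(−1/2) = p_1/p_2.
Thus q_1* = (10·p_2/p_1)² — independent of I — with the rest of income spent on q_2.
Plugging in: q_1* = (10·3/13)² = 5.3254, q_2* = 40.9231.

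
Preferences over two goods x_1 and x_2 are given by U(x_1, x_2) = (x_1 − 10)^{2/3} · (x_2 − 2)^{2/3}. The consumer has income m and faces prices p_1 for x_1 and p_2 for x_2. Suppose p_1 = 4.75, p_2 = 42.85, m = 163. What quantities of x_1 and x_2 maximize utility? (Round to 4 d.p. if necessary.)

x_1* = 13.1368, x_2* = 2.3477

After buying the subsistence bundle (10, 2), a share 0.5 of the remaining income goes to x_1: x_1* = 10 + 0.5·(m − 10p_1 − 2p_2)/p_1.
Discretionary income = 163 − 10·4.75 − 2·42.85 = 29.8; x_1* = 10 + 0.5·29.8/4.75 = 13.1368; x_2* = 2 + 0.5·29.8/42.85 = 2.3477.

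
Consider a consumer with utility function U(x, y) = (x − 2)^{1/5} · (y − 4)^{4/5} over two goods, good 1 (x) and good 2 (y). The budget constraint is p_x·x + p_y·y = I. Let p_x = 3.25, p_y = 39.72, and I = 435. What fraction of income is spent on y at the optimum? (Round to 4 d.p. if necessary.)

This is Cobb-Douglas in (x−2, y−4): tangency gives 0.2·p_y·(y−4) = 0.8·p_x·(x−2).
Substituting into the budget: x* = 2 + 0.2·(I − 2·p_x − 4·p_y)/p_x, and y* = 4 + 0.8·(…)/p_y.
Discretionary income = 435 − 2·3.25 − 4·39.72 = 269.62; x* = 2 + 0.2·269.62/3.25 = 18.592; y* = 4 + 0.8·269.62/39.72 = 9.4304.
Expenditure on y: 39.72·9.4304 = 374.576; share = 0.8611.

share on y = 0.8611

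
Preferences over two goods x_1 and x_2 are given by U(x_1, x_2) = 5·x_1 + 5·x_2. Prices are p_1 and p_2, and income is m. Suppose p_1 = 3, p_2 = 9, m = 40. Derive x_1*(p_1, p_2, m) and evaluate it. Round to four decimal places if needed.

Perfect substitutes: compare marginal utility per dollar. 5/p_1 vs 5/p_2 → 1.6667 vs 0.5556.
x_1 gives more utility per dollar, so spend all income on x_1: x_1* = m/p_1, x_2* = 0.
Numerically: x_1* = 13.3333, x_2* = 0.

x_1* = 13.3333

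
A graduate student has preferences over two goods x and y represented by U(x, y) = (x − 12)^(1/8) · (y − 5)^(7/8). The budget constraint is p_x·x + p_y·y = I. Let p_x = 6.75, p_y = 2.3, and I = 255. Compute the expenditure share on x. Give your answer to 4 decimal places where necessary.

share on x = 0.3973

Let x' = x−12, y' = y−5. MRS = (1/7)·y'/x' = p_x/p_y.
After buying the subsistence bundle (12, 5), a share 0.125 of the remaining income goes to x: x* = 12 + 0.125·(I − 12p_x − 5p_y)/p_x.
Discretionary income = 255 − 12·6.75 − 5·2.3 = 162.5; x* = 12 + 0.125·162.5/6.75 = 15.0093; y* = 5 + 0.875·162.5/2.3 = 66.8207.
Expenditure on x: 6.75·15.0093 = 101.3125; share = 0.3973.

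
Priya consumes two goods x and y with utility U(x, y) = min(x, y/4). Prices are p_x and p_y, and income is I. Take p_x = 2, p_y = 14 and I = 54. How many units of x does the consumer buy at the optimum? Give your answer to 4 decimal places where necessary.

x* = 0.931

Leontief preferences: the optimum is at the kink where x/1 = y/4, i.e. y = 4·x.
Budget: p_x·x + p_y·4·x = I, so (p_x + 4·p_y)·x = I.
Demand: x*(p_x,p_y,I) = I/(p_x + 4·p_y), y* = 4·I/(p_x + 4·p_y).
Here 2 + 4·14 = 58, giving x* = 0.931.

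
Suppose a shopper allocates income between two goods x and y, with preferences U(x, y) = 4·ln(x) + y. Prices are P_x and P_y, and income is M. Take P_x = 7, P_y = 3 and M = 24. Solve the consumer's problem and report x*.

At the given prices: x* = 4·3/7 = 1.7143.

x* = 1.7143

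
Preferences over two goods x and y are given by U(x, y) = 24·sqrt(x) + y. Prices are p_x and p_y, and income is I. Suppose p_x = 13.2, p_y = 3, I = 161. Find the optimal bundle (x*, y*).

x* = 7.438, y* = 20.9394

Set MRS = p_x/p_y: 12·x^(−1/2) = p_x/p_y.
Solve: √x = 12·p_y/p_x, so x*(p_x,p_y) = (12·p_y/p_x)², and y* = (I − p_x·x*)/p_y.
Plugging in: x* = (12·3/13.2)² = 7.438, y* = 20.9394.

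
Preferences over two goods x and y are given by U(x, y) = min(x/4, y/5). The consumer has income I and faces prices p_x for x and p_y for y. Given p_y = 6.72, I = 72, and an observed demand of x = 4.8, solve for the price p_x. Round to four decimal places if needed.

p_x = 6.6

With perfect complements, no substitution: consume in ratio x:y = 4:5.
Budget: p_x·x + p_y·(5/4)·x = I, so (4·p_x + 5·p_y)·x = 4·I.
Demand: x*(p_x,p_y,I) = 4·I/(4·p_x + 5·p_y), y* = 5·I/(4·p_x + 5·p_y).
Set x* = 4.8 in the demand function and solve for p_x: p_x = 6.6.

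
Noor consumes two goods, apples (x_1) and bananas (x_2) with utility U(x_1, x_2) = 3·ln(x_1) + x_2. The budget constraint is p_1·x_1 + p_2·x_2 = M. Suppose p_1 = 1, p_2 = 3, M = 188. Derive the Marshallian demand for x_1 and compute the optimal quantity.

x_1* = 9

So x_1*(p_1,p_2) = 3·p_2/p_1, independent of income; and x_2* = (M − 3·p_2)/p_2.
At the given prices: x_1* = 3·3/1 = 9.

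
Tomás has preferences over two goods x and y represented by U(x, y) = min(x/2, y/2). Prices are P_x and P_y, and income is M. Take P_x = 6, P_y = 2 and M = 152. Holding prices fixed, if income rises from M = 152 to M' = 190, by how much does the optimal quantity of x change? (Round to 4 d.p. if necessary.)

Δx* = 4.75

With perfect complements, no substitution: consume in ratio x:y = 2:2.
Budget: P_x·x + P_y·x = M, so (2·P_x + 2·P_y)·x = 2·M.
Demand: x*(P_x,P_y,M) = 2·M/(2·P_x + 2·P_y), y* = 2·M/(2·P_x + 2·P_y).
Here 2·6 + 2·2 = 16, giving x* = 19.
At M' = 190: x* = 23.75. Change: 23.75 − 19 = 4.75.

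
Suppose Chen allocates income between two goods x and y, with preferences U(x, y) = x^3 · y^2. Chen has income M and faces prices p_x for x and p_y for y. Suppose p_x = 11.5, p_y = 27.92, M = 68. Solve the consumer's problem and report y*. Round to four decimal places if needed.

At p_x=11.5, p_y=27.92, M=68: y* = 0.4·68/27.92 = 0.9742.

y* = 0.9742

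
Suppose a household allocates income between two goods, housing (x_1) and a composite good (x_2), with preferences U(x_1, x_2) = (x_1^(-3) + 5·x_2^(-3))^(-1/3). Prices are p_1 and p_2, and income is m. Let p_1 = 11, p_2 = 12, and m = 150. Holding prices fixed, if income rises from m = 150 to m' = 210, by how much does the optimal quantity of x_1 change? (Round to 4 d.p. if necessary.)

Δx_1* = 2.101

Substitute x_2 = (x_2/x_1)·x_1 into the budget: x_1* = m/(p_1 + p_2·(x_2/x_1)).
Numerically x_2/x_1 = 1.463172, so x_1* = 150/(11 + 12·1.463172) = 5.2525.
At m' = 210: x_1* = 7.3534. Change: 7.3534 − 5.2525 = 2.101.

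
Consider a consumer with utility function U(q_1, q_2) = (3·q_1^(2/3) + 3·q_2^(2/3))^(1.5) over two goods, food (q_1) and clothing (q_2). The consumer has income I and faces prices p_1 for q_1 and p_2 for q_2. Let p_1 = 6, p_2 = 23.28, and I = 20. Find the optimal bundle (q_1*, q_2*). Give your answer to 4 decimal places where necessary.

Numerically q_2/q_1 = 0.01712, so q_1* = 20/(6 + 23.28·0.01712) = 3.1257 and q_2* = 0.01712·3.1257 = 0.0535.

q_1* = 3.1257, q_2* = 0.0535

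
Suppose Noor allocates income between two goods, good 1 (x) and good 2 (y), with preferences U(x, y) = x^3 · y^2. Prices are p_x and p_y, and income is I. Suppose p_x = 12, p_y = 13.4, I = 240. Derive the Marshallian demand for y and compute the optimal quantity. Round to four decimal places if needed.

y* = 7.1642

Tangency: MRS = (3/2)·y/x = p_x/p_y.
Rearranging, p_y·y = (2/3)·p_x·x. Substituting into the budget gives p_x·x·(1 + (2/3)) = I.
Demand: x*(p_x,p_y,I) = 0.6·I/p_x and y* = 0.4·I/p_y.
At p_x=12, p_y=13.4, I=240: y* = 0.4·240/13.4 = 7.1642.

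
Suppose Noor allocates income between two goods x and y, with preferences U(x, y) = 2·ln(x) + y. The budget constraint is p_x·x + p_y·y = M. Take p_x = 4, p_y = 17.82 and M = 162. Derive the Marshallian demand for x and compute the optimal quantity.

x* = 8.91

MU_x = 2/x, MU_y = 1. Tangency: 2/x = p_x/p_y.
So x*(p_x,p_y) = 2·p_y/p_x, independent of income; and y* = (M − 2·p_y)/p_y.
At the given prices: x* = 2·17.82/4 = 8.91.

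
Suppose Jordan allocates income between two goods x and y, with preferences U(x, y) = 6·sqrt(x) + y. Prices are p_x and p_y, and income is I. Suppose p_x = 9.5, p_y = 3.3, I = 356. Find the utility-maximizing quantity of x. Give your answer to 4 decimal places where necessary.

Plugging in: x* = (3·3.3/9.5)² = 1.086.

x* = 1.086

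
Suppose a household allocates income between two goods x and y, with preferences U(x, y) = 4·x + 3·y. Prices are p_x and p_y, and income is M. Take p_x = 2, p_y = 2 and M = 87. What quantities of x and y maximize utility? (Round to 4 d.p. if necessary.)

x* = 43.5, y* = 0

Linear utility — the consumer picks whichever good has higher MU/price: 4/2 = 2 vs 3/2 = 1.5.
x gives more utility per dollar, so spend all income on x: x* = M/p_x, y* = 0.
Numerically: x* = 43.5, y* = 0.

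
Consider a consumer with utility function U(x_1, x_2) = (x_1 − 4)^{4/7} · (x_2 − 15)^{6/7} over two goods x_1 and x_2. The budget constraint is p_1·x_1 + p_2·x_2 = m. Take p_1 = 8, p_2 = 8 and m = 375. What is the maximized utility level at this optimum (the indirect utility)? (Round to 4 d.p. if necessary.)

This is Cobb-Douglas in (x_1−4, x_2−15): tangency gives 4/7·p_2·(x_2−15) = 6/7·p_1·(x_1−4).
After buying the subsistence bundle (4, 15), a share 0.4 of the remaining income goes to x_1: x_1* = 4 + 0.4·(m − 4p_1 − 15p_2)/p_1.
Discretionary income = 375 − 4·8 − 15·8 = 223; x_1* = 4 + 0.4·223/8 = 15.15; x_2* = 15 + 0.6·223/8 = 31.725.
Utility at the optimum: U(15.15, 31.725) = 44.3652.

V = 44.3652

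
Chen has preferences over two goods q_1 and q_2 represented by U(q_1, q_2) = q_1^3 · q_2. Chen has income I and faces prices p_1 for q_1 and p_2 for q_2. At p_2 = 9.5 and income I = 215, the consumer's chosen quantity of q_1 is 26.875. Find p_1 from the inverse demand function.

Tangency: MRS = 3·q_2/q_1 = p_1/p_2.
So 3·p_2·q_2 = p_1·q_1; combined with the budget, a share 0.75 of income goes to q_1.
Demand: q_1*(p_1,p_2,I) = 0.75·I/p_1 and q_2* = 0.25·I/p_2.
Set q_1* = 26.875 in the demand function and solve for p_1: p_1 = 6.

p_1 = 6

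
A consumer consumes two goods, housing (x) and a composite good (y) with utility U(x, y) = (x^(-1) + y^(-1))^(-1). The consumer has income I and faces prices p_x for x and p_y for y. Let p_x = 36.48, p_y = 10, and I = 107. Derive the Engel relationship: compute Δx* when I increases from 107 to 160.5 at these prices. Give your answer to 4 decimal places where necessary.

From the CES first-order condition, (y/x)^(2) = p_x/p_y.
Hence y/x = (p_x/p_y)^(1/(2)), i.e. raised to the 0.5 power.
Substitute y = (y/x)·x into the budget: x* = I/(p_x + p_y·(y/x)).
Numerically y/x = 1.909974, so x* = 107/(36.48 + 10·1.909974) = 1.9252.
At I' = 160.5: x* = 2.8877. Change: 2.8877 − 1.9252 = 0.9626.

Δx* = 0.9626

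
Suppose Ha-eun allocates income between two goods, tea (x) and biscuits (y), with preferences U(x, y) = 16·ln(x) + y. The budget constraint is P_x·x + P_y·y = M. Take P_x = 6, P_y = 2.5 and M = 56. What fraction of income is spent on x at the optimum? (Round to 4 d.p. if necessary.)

share on x = 0.7143

Set MRS = P_x/P_y: (16/x)/1 = P_x/P_y.
So x*(P_x,P_y) = 16·P_y/P_x, independent of income; and y* = (M − 16·P_y)/P_y.
At the given prices: x* = 16·2.5/6 = 6.6667, and y* = 6.4.
Expenditure on x: 6·6.6667 = 40; share = 0.7143.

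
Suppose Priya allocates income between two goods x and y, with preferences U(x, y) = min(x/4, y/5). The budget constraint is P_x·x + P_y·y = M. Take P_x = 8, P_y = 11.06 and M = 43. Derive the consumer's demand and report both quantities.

Leontief preferences: the optimum is at the kink where x/4 = y/5, i.e. y = (5/4)·x.
Budget: P_x·x + P_y·(5/4)·x = M, so (4·P_x + 5·P_y)·x = 4·M.
Demand: x*(P_x,P_y,M) = 4·M/(4·P_x + 5·P_y), y* = 5·M/(4·P_x + 5·P_y).
Here 4·8 + 5·11.06 = 87.3, giving x* = 1.9702 and y* = 2.4628.

x* = 1.9702, y* = 2.4628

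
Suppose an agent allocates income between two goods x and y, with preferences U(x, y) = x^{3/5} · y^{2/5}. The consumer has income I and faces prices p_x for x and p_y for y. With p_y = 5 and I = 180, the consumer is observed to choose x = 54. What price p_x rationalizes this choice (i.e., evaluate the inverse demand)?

MU_x/MU_y = (0.6·y)/(0.4·x); tangency sets this equal to p_x/p_y.
So 0.6·p_y·y = 0.4·p_x·x; combined with the budget, a share 0.6 of income goes to x.
Demand: x*(p_x,p_y,I) = 0.6·I/p_x and y* = 0.4·I/p_y.
Set x* = 54 in the demand function and solve for p_x: p_x = 2.

p_x = 2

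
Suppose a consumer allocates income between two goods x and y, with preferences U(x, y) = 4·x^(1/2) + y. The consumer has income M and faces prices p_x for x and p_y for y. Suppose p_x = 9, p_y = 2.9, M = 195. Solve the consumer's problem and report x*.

x* = 0.4153

Utility is quasi-linear in y; the FOC for x is 2/√x = p_x/p_y.
Solve: √x = 2·p_y/p_x, so x*(p_x,p_y) = (2·p_y/p_x)², and y* = (M − p_x·x*)/p_y.
Plugging in: x* = (2·2.9/9)² = 0.4153.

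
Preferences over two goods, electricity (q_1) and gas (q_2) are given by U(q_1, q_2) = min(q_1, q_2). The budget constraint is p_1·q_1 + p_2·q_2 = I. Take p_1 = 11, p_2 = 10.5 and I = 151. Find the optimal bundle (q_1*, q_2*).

Leontief preferences: the optimum is at the kink where q_1/1 = q_2/1, i.e. q_2 = q_1.
Budget: p_1·q_1 + p_2·q_1 = I, so (p_1 + p_2)·q_1 = I.
Demand: q_1*(p_1,p_2,I) = I/(p_1 + p_2), q_2* = I/(p_1 + p_2).
Here 11 + 10.5 = 21.5, giving q_1* = 7.0233 and q_2* = 7.0233.

q_1* = 7.0233, q_2* = 7.0233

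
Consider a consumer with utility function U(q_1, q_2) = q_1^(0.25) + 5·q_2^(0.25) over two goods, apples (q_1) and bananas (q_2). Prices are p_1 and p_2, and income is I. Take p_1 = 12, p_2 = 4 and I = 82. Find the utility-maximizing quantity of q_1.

MU_q_1 ∝ q_1^(-0.75), MU_q_2 ∝ 5·q_2^(-0.75), so MRS = (1/5)·(q_2/q_1)^(0.75) = p_1/p_2.
Solve for the ratio: q_2/q_1 = [5·p_1/p_2]^(4/3).
With the ratio pinned down, the budget gives q_1* = I/(p_1 + p_2·(q_2/q_1)) and q_2* = (q_2/q_1)·q_1*.
Numerically q_2/q_1 = 36.993181, so q_1* = 82/(12 + 4·36.993181) = 0.5126.

q_1* = 0.5126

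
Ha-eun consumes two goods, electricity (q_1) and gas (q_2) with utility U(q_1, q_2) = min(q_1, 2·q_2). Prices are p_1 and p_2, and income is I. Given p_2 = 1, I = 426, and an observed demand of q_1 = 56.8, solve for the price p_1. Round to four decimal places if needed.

Leontief preferences: the optimum is at the kink where q_1/2 = q_2/1, i.e. q_2 = (1/2)·q_1.
Budget: p_1·q_1 + p_2·(1/2)·q_1 = I, so (2·p_1 + p_2)·q_1 = 2·I.
Demand: q_1*(p_1,p_2,I) = 2·I/(2·p_1 + p_2), q_2* = I/(2·p_1 + p_2).
Set q_1* = 56.8 in the demand function and solve for p_1: p_1 = 7.

p_1 = 7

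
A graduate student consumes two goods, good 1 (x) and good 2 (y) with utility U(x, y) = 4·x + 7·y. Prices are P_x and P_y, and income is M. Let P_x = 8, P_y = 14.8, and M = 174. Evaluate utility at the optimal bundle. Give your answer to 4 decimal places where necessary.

Numerically: x* = 21.75, y* = 0.
Utility at the optimum: U(21.75, 0) = 87.

V = 87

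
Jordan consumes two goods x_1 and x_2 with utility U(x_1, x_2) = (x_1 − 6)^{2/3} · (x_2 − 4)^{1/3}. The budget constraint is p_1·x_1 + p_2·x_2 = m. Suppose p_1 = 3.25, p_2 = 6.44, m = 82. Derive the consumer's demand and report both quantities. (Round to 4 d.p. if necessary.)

x_1* = 13.5364, x_2* = 5.9017

MRS = 2·(x_2−4)/(x_1−6). Tangency with p_1/p_2 gives x_2−4 = (1/2)·(p_1/p_2)·(x_1−6).
After buying the subsistence bundle (6, 4), a share 2/3 of the remaining income goes to x_1: x_1* = 6 + 2/3·(m − 6p_1 − 4p_2)/p_1.
Discretionary income = 82 − 6·3.25 − 4·6.44 = 36.74; x_1* = 6 + 2/3·36.74/3.25 = 13.5364; x_2* = 4 + 1/3·36.74/6.44 = 5.9017.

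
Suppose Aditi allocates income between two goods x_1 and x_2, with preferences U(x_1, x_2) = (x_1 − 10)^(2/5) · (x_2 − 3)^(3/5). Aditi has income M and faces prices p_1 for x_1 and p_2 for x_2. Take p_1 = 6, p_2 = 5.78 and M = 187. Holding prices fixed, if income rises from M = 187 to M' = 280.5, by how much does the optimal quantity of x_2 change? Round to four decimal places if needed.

Δx_2* = 9.7059

Discretionary income = 187 − 10·6 − 3·5.78 = 109.66; x_2* = 3 + 0.6·109.66/5.78 = 14.3834.
At M' = 280.5: x_2* = 24.0893. Change: 24.0893 − 14.3834 = 9.7059.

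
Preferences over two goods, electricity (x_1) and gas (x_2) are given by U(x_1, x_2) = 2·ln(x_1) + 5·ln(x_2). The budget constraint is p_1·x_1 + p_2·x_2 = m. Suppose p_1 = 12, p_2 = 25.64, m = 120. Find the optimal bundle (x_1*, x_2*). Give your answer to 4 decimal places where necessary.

Tangency: MRS = (2/5)·x_2/x_1 = p_1/p_2.
So 2·p_2·x_2 = 5·p_1·x_1; combined with the budget, a share 2/7 of income goes to x_1.
Demand: x_1*(p_1,p_2,m) = 2/7·m/p_1 and x_2* = 5/7·m/p_2.
At p_1=12, p_2=25.64, m=120: x_1* = 2/7·120/12 = 2.8571, x_2* = 3.343.

x_1* = 2.8571, x_2* = 3.343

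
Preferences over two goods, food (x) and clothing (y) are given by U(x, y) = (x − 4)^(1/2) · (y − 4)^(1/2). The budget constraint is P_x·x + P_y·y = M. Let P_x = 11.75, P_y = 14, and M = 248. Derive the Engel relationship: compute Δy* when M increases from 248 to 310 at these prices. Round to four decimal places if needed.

Δy* = 2.2143

This is Cobb-Douglas in (x−4, y−4): tangency gives 0.5·P_y·(y−4) = 0.5·P_x·(x−4).
After buying the subsistence bundle (4, 4), a share 0.5 of the remaining income goes to x: x* = 4 + 0.5·(M − 4P_x − 4P_y)/P_x.
Discretionary income = 248 − 4·11.75 − 4·14 = 145; y* = 4 + 0.5·145/14 = 9.1786.
At M' = 310: y* = 11.3929. Change: 11.3929 − 9.1786 = 2.2143.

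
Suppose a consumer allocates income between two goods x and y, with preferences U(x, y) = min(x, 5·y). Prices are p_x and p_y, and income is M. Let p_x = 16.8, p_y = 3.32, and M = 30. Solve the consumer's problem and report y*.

y* = 0.3436

Leontief preferences: the optimum is at the kink where x/5 = y/1, i.e. y = (1/5)·x.
Budget: p_x·x + p_y·(1/5)·x = M, so (5·p_x + p_y)·x = 5·M.
Demand: x*(p_x,p_y,M) = 5·M/(5·p_x + p_y), y* = M/(5·p_x + p_y).
Here 5·16.8 + 3.32 = 87.32, giving y* = 0.3436.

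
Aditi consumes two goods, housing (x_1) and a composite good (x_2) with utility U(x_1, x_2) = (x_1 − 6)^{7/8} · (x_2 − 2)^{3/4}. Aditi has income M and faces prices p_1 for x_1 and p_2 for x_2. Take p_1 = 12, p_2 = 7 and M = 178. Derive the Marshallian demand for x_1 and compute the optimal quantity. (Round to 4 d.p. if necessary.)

Let x_1' = x_1−6, x_2' = x_2−2. MRS = (7/6)·x_2'/x_1' = p_1/p_2.
Substituting into the budget: x_1* = 6 + 7/13·(M − 6·p_1 − 2·p_2)/p_1, and x_2* = 2 + 6/13·(…)/p_2.
Discretionary income = 178 − 6·12 − 2·7 = 92; x_1* = 6 + 7/13·92/12 = 10.1282.

x_1* = 10.1282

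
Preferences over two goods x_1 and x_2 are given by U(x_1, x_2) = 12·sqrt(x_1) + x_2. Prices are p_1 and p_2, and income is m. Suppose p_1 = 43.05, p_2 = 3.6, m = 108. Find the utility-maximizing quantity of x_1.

Set MRS = p_1/p_2: 6·x_1^(−1/2) = p_1/p_2.
Thus x_1* = (6·p_2/p_1)² — independent of m — with the rest of income spent on x_2.
Plugging in: x_1* = (6·3.6/43.05)² = 0.2517.

x_1* = 0.2517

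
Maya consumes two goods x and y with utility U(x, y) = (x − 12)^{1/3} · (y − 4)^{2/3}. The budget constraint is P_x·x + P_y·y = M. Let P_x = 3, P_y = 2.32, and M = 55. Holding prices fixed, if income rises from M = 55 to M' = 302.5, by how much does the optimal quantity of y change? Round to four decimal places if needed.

Δy* = 71.1207

Let x' = x−12, y' = y−4. MRS = (1/2)·y'/x' = P_x/P_y.
Substituting into the budget: x* = 12 + 1/3·(M − 12·P_x − 4·P_y)/P_x, and y* = 4 + 2/3·(…)/P_y.
Discretionary income = 55 − 12·3 − 4·2.32 = 9.72; y* = 4 + 2/3·9.72/2.32 = 6.7931.
At M' = 302.5: y* = 77.9138. Change: 77.9138 − 6.7931 = 71.1207.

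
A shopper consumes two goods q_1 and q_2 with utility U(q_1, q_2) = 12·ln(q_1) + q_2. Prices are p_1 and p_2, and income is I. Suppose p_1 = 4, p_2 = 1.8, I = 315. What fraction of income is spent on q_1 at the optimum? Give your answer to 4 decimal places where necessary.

share on q_1 = 0.0686

So q_1*(p_1,p_2) = 12·p_2/p_1, independent of income; and q_2* = (I − 12·p_2)/p_2.
At the given prices: q_1* = 12·1.8/4 = 5.4, and q_2* = 163.
Expenditure on q_1: 4·5.4 = 21.6; share = 0.0686.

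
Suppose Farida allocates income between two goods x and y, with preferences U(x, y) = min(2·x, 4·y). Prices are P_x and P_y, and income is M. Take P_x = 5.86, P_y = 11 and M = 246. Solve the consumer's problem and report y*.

With perfect complements, no substitution: consume in ratio x:y = 4:2.
Budget: P_x·x + P_y·(1/2)·x = M, so (4·P_x + 2·P_y)·x = 4·M.
Demand: x*(P_x,P_y,M) = 4·M/(4·P_x + 2·P_y), y* = 2·M/(4·P_x + 2·P_y).
Here 4·5.86 + 2·11 = 45.44, giving y* = 10.8275.

y* = 10.8275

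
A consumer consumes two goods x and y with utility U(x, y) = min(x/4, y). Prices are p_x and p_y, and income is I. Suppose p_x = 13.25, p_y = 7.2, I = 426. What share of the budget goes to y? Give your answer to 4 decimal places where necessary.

share on y = 0.1196

Leontief preferences: the optimum is at the kink where x/4 = y/1, i.e. y = (1/4)·x.
Budget: p_x·x + p_y·(1/4)·x = I, so (4·p_x + p_y)·x = 4·I.
Demand: x*(p_x,p_y,I) = 4·I/(4·p_x + p_y), y* = I/(4·p_x + p_y).
Here 4·13.25 + 7.2 = 60.2, giving x* = 28.3056 and y* = 7.0764.
Expenditure on y: 7.2·7.0764 = 50.9502; share = 0.1196.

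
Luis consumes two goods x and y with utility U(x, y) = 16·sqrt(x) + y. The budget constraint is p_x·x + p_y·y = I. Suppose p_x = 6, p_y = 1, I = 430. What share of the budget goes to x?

share on x = 0.0248

Set MRS = p_x/p_y: 8·x^(−1/2) = p_x/p_y.
Thus x* = (8·p_y/p_x)² — independent of I — with the rest of income spent on y.
Plugging in: x* = (8·1/6)² = 1.7778, y* = 419.3333.
Expenditure on x: 6·1.7778 = 10.6667; share = 0.0248.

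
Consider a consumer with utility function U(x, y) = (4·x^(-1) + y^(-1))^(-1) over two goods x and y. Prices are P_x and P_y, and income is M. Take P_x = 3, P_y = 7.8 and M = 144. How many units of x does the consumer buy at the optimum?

x* = 26.5748

From the CES first-order condition, 4·(y/x)^(2) = P_x/P_y.
Solve for the ratio: y/x = [(1/4)·P_x/P_y]^(0.5).
With the ratio pinned down, the budget gives x* = M/(P_x + P_y·(y/x)) and y* = (y/x)·x*.
Numerically y/x = 0.310087, so x* = 144/(3 + 7.8·0.310087) = 26.5748.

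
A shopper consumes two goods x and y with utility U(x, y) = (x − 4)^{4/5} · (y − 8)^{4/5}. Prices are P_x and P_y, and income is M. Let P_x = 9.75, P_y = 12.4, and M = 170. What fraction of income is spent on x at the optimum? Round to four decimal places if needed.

After buying the subsistence bundle (4, 8), a share 0.5 of the remaining income goes to x: x* = 4 + 0.5·(M − 4P_x − 8P_y)/P_x.
Discretionary income = 170 − 4·9.75 − 8·12.4 = 31.8; x* = 4 + 0.5·31.8/9.75 = 5.6308; y* = 8 + 0.5·31.8/12.4 = 9.2823.
Expenditure on x: 9.75·5.6308 = 54.9; share = 0.3229.

share on x = 0.3229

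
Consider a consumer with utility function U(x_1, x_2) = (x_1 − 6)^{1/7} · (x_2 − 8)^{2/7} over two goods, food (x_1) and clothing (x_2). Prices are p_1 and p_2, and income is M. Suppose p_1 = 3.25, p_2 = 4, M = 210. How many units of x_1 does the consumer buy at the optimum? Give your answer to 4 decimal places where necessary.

Let x_1' = x_1−6, x_2' = x_2−8. MRS = (1/2)·x_2'/x_1' = p_1/p_2.
After buying the subsistence bundle (6, 8), a share 1/3 of the remaining income goes to x_1: x_1* = 6 + 1/3·(M − 6p_1 − 8p_2)/p_1.
Discretionary income = 210 − 6·3.25 − 8·4 = 158.5; x_1* = 6 + 1/3·158.5/3.25 = 22.2564.

x_1* = 22.2564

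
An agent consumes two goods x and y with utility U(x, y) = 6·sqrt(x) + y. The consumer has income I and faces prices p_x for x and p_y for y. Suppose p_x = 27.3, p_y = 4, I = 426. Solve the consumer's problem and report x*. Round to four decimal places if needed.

Utility is quasi-linear in y; the FOC for x is 3/√x = p_x/p_y.
Solve: √x = 3·p_y/p_x, so x*(p_x,p_y) = (3·p_y/p_x)², and y* = (I − p_x·x*)/p_y.
Plugging in: x* = (3·4/27.3)² = 0.1932.

x* = 0.1932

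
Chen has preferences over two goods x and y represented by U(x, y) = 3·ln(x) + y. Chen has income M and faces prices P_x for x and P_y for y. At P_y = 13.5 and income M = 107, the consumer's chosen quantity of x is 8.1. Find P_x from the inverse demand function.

MU_x = 3/x, MU_y = 1. Tangency: 3/x = P_x/P_y.
So x*(P_x,P_y) = 3·P_y/P_x, independent of income; and y* = (M − 3·P_y)/P_y.
Set x* = 8.1 in the demand function and solve for P_x: P_x = 5.

P_x = 5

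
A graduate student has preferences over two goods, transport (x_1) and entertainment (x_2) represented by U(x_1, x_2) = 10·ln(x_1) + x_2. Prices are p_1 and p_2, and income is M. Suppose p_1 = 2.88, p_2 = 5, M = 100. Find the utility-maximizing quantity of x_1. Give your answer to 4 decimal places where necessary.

x_1* = 17.3611

MU_x_1 = 10/x_1, MU_x_2 = 1. Tangency: 10/x_1 = p_1/p_2.
So x_1*(p_1,p_2) = 10·p_2/p_1, independent of income; and x_2* = (M − 10·p_2)/p_2.
At the given prices: x_1* = 10·5/2.88 = 17.3611.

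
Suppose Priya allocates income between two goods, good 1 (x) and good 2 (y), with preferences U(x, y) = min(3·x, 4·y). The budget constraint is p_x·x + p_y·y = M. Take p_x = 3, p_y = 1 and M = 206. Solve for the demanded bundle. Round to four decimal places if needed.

x* = 54.9333, y* = 41.2

Leontief preferences: the optimum is at the kink where x/4 = y/3, i.e. y = (3/4)·x.
Budget: p_x·x + p_y·(3/4)·x = M, so (4·p_x + 3·p_y)·x = 4·M.
Demand: x*(p_x,p_y,M) = 4·M/(4·p_x + 3·p_y), y* = 3·M/(4·p_x + 3·p_y).
Here 4·3 + 3·1 = 15, giving x* = 54.9333 and y* = 41.2.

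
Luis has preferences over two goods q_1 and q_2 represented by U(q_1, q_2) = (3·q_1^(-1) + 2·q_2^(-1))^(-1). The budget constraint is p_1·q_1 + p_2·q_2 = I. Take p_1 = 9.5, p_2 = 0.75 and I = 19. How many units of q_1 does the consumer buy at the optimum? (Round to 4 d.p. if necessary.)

From the CES first-order condition, (3/2)·(q_2/q_1)^(2) = p_1/p_2.
Solve for the ratio: q_2/q_1 = [(2/3)·p_1/p_2]^(0.5).
With the ratio pinned down, the budget gives q_1* = I/(p_1 + p_2·(q_2/q_1)) and q_2* = (q_2/q_1)·q_1*.
Numerically q_2/q_1 = 2.905933, so q_1* = 19/(9.5 + 0.75·2.905933) = 1.6268.

q_1* = 1.6268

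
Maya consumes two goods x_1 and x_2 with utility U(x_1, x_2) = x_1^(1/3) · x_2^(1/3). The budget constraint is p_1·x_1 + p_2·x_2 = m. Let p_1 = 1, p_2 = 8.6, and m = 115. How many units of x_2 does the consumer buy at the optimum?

MU_x_1/MU_x_2 = (1/3·x_2)/(1/3·x_1); tangency sets this equal to p_1/p_2.
Rearranging, p_2·x_2 = p_1·x_1. Substituting into the budget gives p_1·x_1·(1 + 1) = m.
Demand: x_1*(p_1,p_2,m) = 0.5·m/p_1 and x_2* = 0.5·m/p_2.
At p_1=1, p_2=8.6, m=115: x_2* = 0.5·115/8.6 = 6.686.

x_2* = 6.686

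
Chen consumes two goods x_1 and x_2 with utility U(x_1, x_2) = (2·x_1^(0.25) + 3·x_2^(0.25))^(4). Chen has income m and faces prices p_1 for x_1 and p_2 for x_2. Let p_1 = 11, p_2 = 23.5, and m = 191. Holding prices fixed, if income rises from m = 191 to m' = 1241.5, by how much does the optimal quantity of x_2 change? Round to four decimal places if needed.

From the CES first-order condition, (2/3)·(x_2/x_1)^(0.75) = p_1/p_2.
Solve for the ratio: x_2/x_1 = [(3/2)·p_1/p_2]^(4/3).
With the ratio pinned down, the budget gives x_1* = m/(p_1 + p_2·(x_2/x_1)) and x_2* = (x_2/x_1)·x_1*.
Numerically x_2/x_1 = 0.624053, so x_1* = 191/(11 + 23.5·0.624053) = 7.442 and x_2* = 0.624053·7.442 = 4.6442.
At m' = 1241.5: x_2* = 30.1872. Change: 30.1872 − 4.6442 = 25.543.

Δx_2* = 25.543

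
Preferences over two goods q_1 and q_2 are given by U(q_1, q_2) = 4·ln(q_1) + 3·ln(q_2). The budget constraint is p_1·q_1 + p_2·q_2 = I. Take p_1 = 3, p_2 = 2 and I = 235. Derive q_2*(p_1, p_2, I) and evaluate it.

MU_q_1/MU_q_2 = (4·q_2)/(3·q_1); tangency sets this equal to p_1/p_2.
So 4·p_2·q_2 = 3·p_1·q_1; combined with the budget, a share 4/7 of income goes to q_1.
Demand: q_1*(p_1,p_2,I) = 4/7·I/p_1 and q_2* = 3/7·I/p_2.
At p_1=3, p_2=2, I=235: q_2* = 3/7·235/2 = 50.3571.

q_2* = 50.3571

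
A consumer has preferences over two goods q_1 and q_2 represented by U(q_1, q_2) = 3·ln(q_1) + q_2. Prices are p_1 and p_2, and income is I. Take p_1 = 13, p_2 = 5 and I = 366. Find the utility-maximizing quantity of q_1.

Set MRS = p_1/p_2: (3/q_1)/1 = p_1/p_2.
So q_1*(p_1,p_2) = 3·p_2/p_1, independent of income; and q_2* = (I − 3·p_2)/p_2.
At the given prices: q_1* = 3·5/13 = 1.1538.

q_1* = 1.1538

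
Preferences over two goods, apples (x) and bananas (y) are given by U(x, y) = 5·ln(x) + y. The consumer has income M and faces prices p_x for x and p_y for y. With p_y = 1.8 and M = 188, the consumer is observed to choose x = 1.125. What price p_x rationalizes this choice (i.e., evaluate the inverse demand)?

p_x = 8

Set MRS = p_x/p_y: (5/x)/1 = p_x/p_y.
So x*(p_x,p_y) = 5·p_y/p_x, independent of income; and y* = (M − 5·p_y)/p_y.
Set x* = 1.125 in the demand function and solve for p_x: p_x = 8.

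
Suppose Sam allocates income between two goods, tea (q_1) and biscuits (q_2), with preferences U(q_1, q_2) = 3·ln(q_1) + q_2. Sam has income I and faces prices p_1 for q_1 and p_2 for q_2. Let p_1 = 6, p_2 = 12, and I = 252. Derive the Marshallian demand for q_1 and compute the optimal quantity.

q_1* = 6

Set MRS = p_1/p_2: (3/q_1)/1 = p_1/p_2.
So q_1*(p_1,p_2) = 3·p_2/p_1, independent of income; and q_2* = (I − 3·p_2)/p_2.
At the given prices: q_1* = 3·12/6 = 6.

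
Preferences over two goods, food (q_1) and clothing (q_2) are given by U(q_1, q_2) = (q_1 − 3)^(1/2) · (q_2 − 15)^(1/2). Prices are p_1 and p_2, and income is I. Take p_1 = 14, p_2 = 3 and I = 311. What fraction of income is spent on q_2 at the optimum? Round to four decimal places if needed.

Discretionary income = 311 − 3·14 − 15·3 = 224; q_1* = 3 + 0.5·224/14 = 11; q_2* = 15 + 0.5·224/3 = 52.3333.
Expenditure on q_2: 3·52.3333 = 157; share = 0.5048.

share on q_2 = 0.5048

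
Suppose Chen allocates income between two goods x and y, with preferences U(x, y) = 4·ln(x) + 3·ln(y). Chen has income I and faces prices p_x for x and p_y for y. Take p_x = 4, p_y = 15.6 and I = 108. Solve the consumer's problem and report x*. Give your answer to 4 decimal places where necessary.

MU_x/MU_y = (4·y)/(3·x); tangency sets this equal to p_x/p_y.
So 4·p_y·y = 3·p_x·x; combined with the budget, a share 4/7 of income goes to x.
Demand: x*(p_x,p_y,I) = 4/7·I/p_x and y* = 3/7·I/p_y.
At p_x=4, p_y=15.6, I=108: x* = 4/7·108/4 = 15.4286.

x* = 15.4286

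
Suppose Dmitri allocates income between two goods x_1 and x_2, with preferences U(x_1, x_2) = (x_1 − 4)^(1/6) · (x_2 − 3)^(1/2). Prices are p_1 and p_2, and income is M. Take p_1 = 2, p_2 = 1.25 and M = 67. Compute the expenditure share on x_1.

share on x_1 = 0.3256

After buying the subsistence bundle (4, 3), a share 0.25 of the remaining income goes to x_1: x_1* = 4 + 0.25·(M − 4p_1 − 3p_2)/p_1.
Discretionary income = 67 − 4·2 − 3·1.25 = 55.25; x_1* = 4 + 0.25·55.25/2 = 10.9062; x_2* = 3 + 0.75·55.25/1.25 = 36.15.
Expenditure on x_1: 2·10.9062 = 21.8125; share = 0.3256.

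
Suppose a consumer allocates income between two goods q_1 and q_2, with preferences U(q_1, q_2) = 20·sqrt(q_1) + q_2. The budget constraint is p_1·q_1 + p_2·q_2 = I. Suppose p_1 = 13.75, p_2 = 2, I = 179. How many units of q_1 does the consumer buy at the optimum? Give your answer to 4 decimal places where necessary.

q_1* = 2.1157

MU_q_1 = 10/√q_1, MU_q_2 = 1. Tangency: 10/√q_1 = p_1/p_2.
Thus q_1* = (10·p_2/p_1)² — independent of I — with the rest of income spent on q_2.
Plugging in: q_1* = (10·2/13.75)² = 2.1157.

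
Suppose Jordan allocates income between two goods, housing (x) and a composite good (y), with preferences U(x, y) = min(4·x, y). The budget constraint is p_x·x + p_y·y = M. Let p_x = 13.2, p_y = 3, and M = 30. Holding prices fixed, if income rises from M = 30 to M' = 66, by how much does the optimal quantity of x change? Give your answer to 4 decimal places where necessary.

Demand: x*(p_x,p_y,M) = M/(p_x + 4·p_y), y* = 4·M/(p_x + 4·p_y).
Here 13.2 + 4·3 = 25.2, giving x* = 1.1905.
At M' = 66: x* = 2.619. Change: 2.619 − 1.1905 = 1.4286.

Δx* = 1.4286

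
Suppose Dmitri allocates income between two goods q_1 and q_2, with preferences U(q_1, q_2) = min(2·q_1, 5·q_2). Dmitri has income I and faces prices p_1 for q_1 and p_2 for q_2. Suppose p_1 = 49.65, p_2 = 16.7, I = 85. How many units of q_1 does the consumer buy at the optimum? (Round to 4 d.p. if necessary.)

q_1* = 1.509

With perfect complements, no substitution: consume in ratio q_1:q_2 = 5:2.
Budget: p_1·q_1 + p_2·(2/5)·q_1 = I, so (5·p_1 + 2·p_2)·q_1 = 5·I.
Demand: q_1*(p_1,p_2,I) = 5·I/(5·p_1 + 2·p_2), q_2* = 2·I/(5·p_1 + 2·p_2).
Here 5·49.65 + 2·16.7 = 281.65, giving q_1* = 1.509.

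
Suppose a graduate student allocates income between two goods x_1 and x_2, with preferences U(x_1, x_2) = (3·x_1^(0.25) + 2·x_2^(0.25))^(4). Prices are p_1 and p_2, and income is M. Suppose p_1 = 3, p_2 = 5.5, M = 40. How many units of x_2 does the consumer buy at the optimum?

MU_x_1 ∝ 3·x_1^(-0.75), MU_x_2 ∝ 2·x_2^(-0.75), so MRS = (3/2)·(x_2/x_1)^(0.75) = p_1/p_2.
Solve for the ratio: x_2/x_1 = [(2/3)·p_1/p_2]^(4/3).
Substitute x_2 = (x_2/x_1)·x_1 into the budget: x_1* = M/(p_1 + p_2·(x_2/x_1)).
Numerically x_2/x_1 = 0.259551, so x_1* = 40/(3 + 5.5·0.259551) = 9.0344 and x_2* = 0.259551·9.0344 = 2.3449.

x_2* = 2.3449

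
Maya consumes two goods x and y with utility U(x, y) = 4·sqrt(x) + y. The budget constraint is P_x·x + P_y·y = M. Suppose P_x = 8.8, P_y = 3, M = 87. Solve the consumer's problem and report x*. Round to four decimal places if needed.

x* = 0.4649

MU_x = 2/√x, MU_y = 1. Tangency: 2/√x = P_x/P_y.
Thus x* = (2·P_y/P_x)² — independent of M — with the rest of income spent on y.
Plugging in: x* = (2·3/8.8)² = 0.4649.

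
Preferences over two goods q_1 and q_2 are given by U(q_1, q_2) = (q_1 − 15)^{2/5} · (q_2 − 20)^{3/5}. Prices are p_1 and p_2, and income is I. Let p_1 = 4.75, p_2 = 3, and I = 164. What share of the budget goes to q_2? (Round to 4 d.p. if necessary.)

share on q_2 = 0.4857

This is Cobb-Douglas in (q_1−15, q_2−20): tangency gives 0.4·p_2·(q_2−20) = 0.6·p_1·(q_1−15).
Substituting into the budget: q_1* = 15 + 0.4·(I − 15·p_1 − 20·p_2)/p_1, and q_2* = 20 + 0.6·(…)/p_2.
Discretionary income = 164 − 15·4.75 − 20·3 = 32.75; q_1* = 15 + 0.4·32.75/4.75 = 17.7579; q_2* = 20 + 0.6·32.75/3 = 26.55.
Expenditure on q_2: 3·26.55 = 79.65; share = 0.4857.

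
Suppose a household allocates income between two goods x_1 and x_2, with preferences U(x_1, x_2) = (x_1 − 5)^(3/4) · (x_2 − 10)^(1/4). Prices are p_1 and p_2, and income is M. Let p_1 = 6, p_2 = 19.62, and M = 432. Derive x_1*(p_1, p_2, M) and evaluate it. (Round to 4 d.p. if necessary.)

This is Cobb-Douglas in (x_1−5, x_2−10): tangency gives 0.75·p_2·(x_2−10) = 0.25·p_1·(x_1−5).
After buying the subsistence bundle (5, 10), a share 0.75 of the remaining income goes to x_1: x_1* = 5 + 0.75·(M − 5p_1 − 10p_2)/p_1.
Discretionary income = 432 − 5·6 − 10·19.62 = 205.8; x_1* = 5 + 0.75·205.8/6 = 30.725.

x_1* = 30.725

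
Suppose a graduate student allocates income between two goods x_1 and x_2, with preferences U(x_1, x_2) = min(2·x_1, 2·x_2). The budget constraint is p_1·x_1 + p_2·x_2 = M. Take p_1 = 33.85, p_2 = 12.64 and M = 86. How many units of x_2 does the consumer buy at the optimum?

x_2* = 1.8499

With perfect complements, no substitution: consume in ratio x_1:x_2 = 2:2.
Budget: p_1·x_1 + p_2·x_1 = M, so (2·p_1 + 2·p_2)·x_1 = 2·M.
Demand: x_1*(p_1,p_2,M) = 2·M/(2·p_1 + 2·p_2), x_2* = 2·M/(2·p_1 + 2·p_2).
Here 2·33.85 + 2·12.64 = 92.98, giving x_2* = 1.8499.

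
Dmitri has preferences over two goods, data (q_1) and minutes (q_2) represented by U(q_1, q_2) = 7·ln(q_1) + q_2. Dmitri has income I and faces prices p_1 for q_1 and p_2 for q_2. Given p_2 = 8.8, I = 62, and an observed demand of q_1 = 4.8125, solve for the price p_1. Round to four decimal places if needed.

Set MRS = p_1/p_2: (7/q_1)/1 = p_1/p_2.
So q_1*(p_1,p_2) = 7·p_2/p_1, independent of income; and q_2* = (I − 7·p_2)/p_2.
Set q_1* = 4.8125 in the demand function and solve for p_1: p_1 = 12.8.

p_1 = 12.8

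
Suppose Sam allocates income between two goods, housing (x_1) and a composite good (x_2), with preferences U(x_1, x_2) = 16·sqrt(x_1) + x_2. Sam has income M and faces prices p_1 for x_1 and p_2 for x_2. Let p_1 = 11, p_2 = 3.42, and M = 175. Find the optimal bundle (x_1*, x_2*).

Set MRS = p_1/p_2: 8·x_1^(−1/2) = p_1/p_2.
Solve: √x_1 = 8·p_2/p_1, so x_1*(p_1,p_2) = (8·p_2/p_1)², and x_2* = (M − p_1·x_1*)/p_2.
Plugging in: x_1* = (8·3.42/11)² = 6.1865, x_2* = 31.2714.

x_1* = 6.1865, x_2* = 31.2714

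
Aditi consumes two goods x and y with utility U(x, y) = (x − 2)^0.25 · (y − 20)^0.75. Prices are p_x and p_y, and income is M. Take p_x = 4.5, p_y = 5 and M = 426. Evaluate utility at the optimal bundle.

Let x' = x−2, y' = y−20. MRS = (1/3)·y'/x' = p_x/p_y.
Substituting into the budget: x* = 2 + 0.25·(M − 2·p_x − 20·p_y)/p_x, and y* = 20 + 0.75·(…)/p_y.
Discretionary income = 426 − 2·4.5 − 20·5 = 317; x* = 2 + 0.25·317/4.5 = 19.6111; y* = 20 + 0.75·317/5 = 67.55.
Utility at the optimum: U(19.6111, 67.55) = 37.0945.

V = 37.0945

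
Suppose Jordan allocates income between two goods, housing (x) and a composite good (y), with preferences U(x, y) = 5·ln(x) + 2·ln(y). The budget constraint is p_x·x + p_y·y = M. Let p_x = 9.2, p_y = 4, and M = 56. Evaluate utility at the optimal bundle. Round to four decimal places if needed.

V = 10.121

MU_x/MU_y = (5·y)/(2·x); tangency sets this equal to p_x/p_y.
So 5·p_y·y = 2·p_x·x; combined with the budget, a share 5/7 of income goes to x.
Demand: x*(p_x,p_y,M) = 5/7·M/p_x and y* = 2/7·M/p_y.
At p_x=9.2, p_y=4, M=56: x* = 5/7·56/9.2 = 4.3478, y* = 4.
Utility at the optimum: U(4.3478, 4) = 10.121.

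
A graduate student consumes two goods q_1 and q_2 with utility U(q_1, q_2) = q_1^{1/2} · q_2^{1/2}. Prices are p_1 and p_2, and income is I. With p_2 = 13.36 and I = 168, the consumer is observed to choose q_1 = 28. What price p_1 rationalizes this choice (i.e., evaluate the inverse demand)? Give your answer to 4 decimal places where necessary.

The MRS is q_2/q_1. Set MRS = p_1/p_2.
So 0.5·p_2·q_2 = 0.5·p_1·q_1; combined with the budget, a share 0.5 of income goes to q_1.
Demand: q_1*(p_1,p_2,I) = 0.5·I/p_1 and q_2* = 0.5·I/p_2.
Set q_1* = 28 in the demand function and solve for p_1: p_1 = 3.

p_1 = 3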